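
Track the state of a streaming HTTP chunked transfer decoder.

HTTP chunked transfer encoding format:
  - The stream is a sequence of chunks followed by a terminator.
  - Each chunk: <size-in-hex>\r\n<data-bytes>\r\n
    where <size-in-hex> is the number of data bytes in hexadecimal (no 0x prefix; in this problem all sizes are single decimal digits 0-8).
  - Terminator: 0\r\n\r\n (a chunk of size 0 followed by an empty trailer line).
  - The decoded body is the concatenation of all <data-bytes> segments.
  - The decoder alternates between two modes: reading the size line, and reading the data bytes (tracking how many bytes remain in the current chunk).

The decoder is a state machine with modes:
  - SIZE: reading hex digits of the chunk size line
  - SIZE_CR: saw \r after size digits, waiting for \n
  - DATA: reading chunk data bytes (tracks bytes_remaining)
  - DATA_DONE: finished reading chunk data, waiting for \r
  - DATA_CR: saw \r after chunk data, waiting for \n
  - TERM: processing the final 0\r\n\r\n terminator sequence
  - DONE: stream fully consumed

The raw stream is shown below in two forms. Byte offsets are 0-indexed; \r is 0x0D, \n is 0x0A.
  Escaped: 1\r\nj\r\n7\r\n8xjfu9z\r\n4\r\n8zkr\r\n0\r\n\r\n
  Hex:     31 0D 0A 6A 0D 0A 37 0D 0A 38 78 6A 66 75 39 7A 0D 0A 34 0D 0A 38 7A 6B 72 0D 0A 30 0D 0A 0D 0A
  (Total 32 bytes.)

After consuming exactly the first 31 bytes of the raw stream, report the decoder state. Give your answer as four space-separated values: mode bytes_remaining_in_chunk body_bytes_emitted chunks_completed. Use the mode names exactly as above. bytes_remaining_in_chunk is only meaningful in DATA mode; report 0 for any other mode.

Byte 0 = '1': mode=SIZE remaining=0 emitted=0 chunks_done=0
Byte 1 = 0x0D: mode=SIZE_CR remaining=0 emitted=0 chunks_done=0
Byte 2 = 0x0A: mode=DATA remaining=1 emitted=0 chunks_done=0
Byte 3 = 'j': mode=DATA_DONE remaining=0 emitted=1 chunks_done=0
Byte 4 = 0x0D: mode=DATA_CR remaining=0 emitted=1 chunks_done=0
Byte 5 = 0x0A: mode=SIZE remaining=0 emitted=1 chunks_done=1
Byte 6 = '7': mode=SIZE remaining=0 emitted=1 chunks_done=1
Byte 7 = 0x0D: mode=SIZE_CR remaining=0 emitted=1 chunks_done=1
Byte 8 = 0x0A: mode=DATA remaining=7 emitted=1 chunks_done=1
Byte 9 = '8': mode=DATA remaining=6 emitted=2 chunks_done=1
Byte 10 = 'x': mode=DATA remaining=5 emitted=3 chunks_done=1
Byte 11 = 'j': mode=DATA remaining=4 emitted=4 chunks_done=1
Byte 12 = 'f': mode=DATA remaining=3 emitted=5 chunks_done=1
Byte 13 = 'u': mode=DATA remaining=2 emitted=6 chunks_done=1
Byte 14 = '9': mode=DATA remaining=1 emitted=7 chunks_done=1
Byte 15 = 'z': mode=DATA_DONE remaining=0 emitted=8 chunks_done=1
Byte 16 = 0x0D: mode=DATA_CR remaining=0 emitted=8 chunks_done=1
Byte 17 = 0x0A: mode=SIZE remaining=0 emitted=8 chunks_done=2
Byte 18 = '4': mode=SIZE remaining=0 emitted=8 chunks_done=2
Byte 19 = 0x0D: mode=SIZE_CR remaining=0 emitted=8 chunks_done=2
Byte 20 = 0x0A: mode=DATA remaining=4 emitted=8 chunks_done=2
Byte 21 = '8': mode=DATA remaining=3 emitted=9 chunks_done=2
Byte 22 = 'z': mode=DATA remaining=2 emitted=10 chunks_done=2
Byte 23 = 'k': mode=DATA remaining=1 emitted=11 chunks_done=2
Byte 24 = 'r': mode=DATA_DONE remaining=0 emitted=12 chunks_done=2
Byte 25 = 0x0D: mode=DATA_CR remaining=0 emitted=12 chunks_done=2
Byte 26 = 0x0A: mode=SIZE remaining=0 emitted=12 chunks_done=3
Byte 27 = '0': mode=SIZE remaining=0 emitted=12 chunks_done=3
Byte 28 = 0x0D: mode=SIZE_CR remaining=0 emitted=12 chunks_done=3
Byte 29 = 0x0A: mode=TERM remaining=0 emitted=12 chunks_done=3
Byte 30 = 0x0D: mode=TERM remaining=0 emitted=12 chunks_done=3

Answer: TERM 0 12 3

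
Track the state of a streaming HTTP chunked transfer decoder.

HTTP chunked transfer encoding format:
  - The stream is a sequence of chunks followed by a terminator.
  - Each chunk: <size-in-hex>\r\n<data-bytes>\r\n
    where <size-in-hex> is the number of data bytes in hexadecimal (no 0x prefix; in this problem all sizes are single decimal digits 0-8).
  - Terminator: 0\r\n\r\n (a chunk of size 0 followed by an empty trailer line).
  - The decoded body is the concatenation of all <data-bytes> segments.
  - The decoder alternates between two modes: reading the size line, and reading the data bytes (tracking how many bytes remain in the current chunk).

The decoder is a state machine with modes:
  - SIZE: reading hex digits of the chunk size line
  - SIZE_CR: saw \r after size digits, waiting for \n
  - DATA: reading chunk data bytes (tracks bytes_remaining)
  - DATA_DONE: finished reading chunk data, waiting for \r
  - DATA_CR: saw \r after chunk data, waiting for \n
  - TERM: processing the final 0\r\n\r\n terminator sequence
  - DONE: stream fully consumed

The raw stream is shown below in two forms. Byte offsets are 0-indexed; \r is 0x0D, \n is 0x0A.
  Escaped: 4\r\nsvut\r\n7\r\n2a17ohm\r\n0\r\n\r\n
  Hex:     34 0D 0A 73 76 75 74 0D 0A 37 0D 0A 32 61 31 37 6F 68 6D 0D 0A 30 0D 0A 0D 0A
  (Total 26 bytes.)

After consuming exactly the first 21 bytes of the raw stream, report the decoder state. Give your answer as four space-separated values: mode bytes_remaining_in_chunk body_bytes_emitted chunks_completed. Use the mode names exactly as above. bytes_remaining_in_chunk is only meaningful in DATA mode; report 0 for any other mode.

Byte 0 = '4': mode=SIZE remaining=0 emitted=0 chunks_done=0
Byte 1 = 0x0D: mode=SIZE_CR remaining=0 emitted=0 chunks_done=0
Byte 2 = 0x0A: mode=DATA remaining=4 emitted=0 chunks_done=0
Byte 3 = 's': mode=DATA remaining=3 emitted=1 chunks_done=0
Byte 4 = 'v': mode=DATA remaining=2 emitted=2 chunks_done=0
Byte 5 = 'u': mode=DATA remaining=1 emitted=3 chunks_done=0
Byte 6 = 't': mode=DATA_DONE remaining=0 emitted=4 chunks_done=0
Byte 7 = 0x0D: mode=DATA_CR remaining=0 emitted=4 chunks_done=0
Byte 8 = 0x0A: mode=SIZE remaining=0 emitted=4 chunks_done=1
Byte 9 = '7': mode=SIZE remaining=0 emitted=4 chunks_done=1
Byte 10 = 0x0D: mode=SIZE_CR remaining=0 emitted=4 chunks_done=1
Byte 11 = 0x0A: mode=DATA remaining=7 emitted=4 chunks_done=1
Byte 12 = '2': mode=DATA remaining=6 emitted=5 chunks_done=1
Byte 13 = 'a': mode=DATA remaining=5 emitted=6 chunks_done=1
Byte 14 = '1': mode=DATA remaining=4 emitted=7 chunks_done=1
Byte 15 = '7': mode=DATA remaining=3 emitted=8 chunks_done=1
Byte 16 = 'o': mode=DATA remaining=2 emitted=9 chunks_done=1
Byte 17 = 'h': mode=DATA remaining=1 emitted=10 chunks_done=1
Byte 18 = 'm': mode=DATA_DONE remaining=0 emitted=11 chunks_done=1
Byte 19 = 0x0D: mode=DATA_CR remaining=0 emitted=11 chunks_done=1
Byte 20 = 0x0A: mode=SIZE remaining=0 emitted=11 chunks_done=2

Answer: SIZE 0 11 2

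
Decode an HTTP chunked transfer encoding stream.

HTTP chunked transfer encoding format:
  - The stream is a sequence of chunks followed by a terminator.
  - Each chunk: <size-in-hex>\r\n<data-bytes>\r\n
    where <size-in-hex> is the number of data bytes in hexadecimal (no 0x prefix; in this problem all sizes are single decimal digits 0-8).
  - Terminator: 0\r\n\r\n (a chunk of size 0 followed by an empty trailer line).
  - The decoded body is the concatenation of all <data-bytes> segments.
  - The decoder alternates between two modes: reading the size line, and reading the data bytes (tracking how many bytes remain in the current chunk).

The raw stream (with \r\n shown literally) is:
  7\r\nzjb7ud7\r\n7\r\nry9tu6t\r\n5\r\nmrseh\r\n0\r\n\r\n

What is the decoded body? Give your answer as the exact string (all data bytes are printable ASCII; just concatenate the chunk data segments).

Chunk 1: stream[0..1]='7' size=0x7=7, data at stream[3..10]='zjb7ud7' -> body[0..7], body so far='zjb7ud7'
Chunk 2: stream[12..13]='7' size=0x7=7, data at stream[15..22]='ry9tu6t' -> body[7..14], body so far='zjb7ud7ry9tu6t'
Chunk 3: stream[24..25]='5' size=0x5=5, data at stream[27..32]='mrseh' -> body[14..19], body so far='zjb7ud7ry9tu6tmrseh'
Chunk 4: stream[34..35]='0' size=0 (terminator). Final body='zjb7ud7ry9tu6tmrseh' (19 bytes)

Answer: zjb7ud7ry9tu6tmrseh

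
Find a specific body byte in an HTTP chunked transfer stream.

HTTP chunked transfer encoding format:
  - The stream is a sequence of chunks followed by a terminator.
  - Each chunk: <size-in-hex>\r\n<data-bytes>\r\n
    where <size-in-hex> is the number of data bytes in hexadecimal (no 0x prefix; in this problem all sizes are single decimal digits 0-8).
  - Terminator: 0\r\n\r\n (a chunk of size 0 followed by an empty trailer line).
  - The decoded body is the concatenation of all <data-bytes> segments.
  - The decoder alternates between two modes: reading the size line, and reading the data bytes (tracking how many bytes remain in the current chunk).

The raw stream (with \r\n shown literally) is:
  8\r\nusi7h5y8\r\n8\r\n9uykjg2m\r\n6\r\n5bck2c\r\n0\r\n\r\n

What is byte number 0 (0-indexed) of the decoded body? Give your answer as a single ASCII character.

Answer: u

Derivation:
Chunk 1: stream[0..1]='8' size=0x8=8, data at stream[3..11]='usi7h5y8' -> body[0..8], body so far='usi7h5y8'
Chunk 2: stream[13..14]='8' size=0x8=8, data at stream[16..24]='9uykjg2m' -> body[8..16], body so far='usi7h5y89uykjg2m'
Chunk 3: stream[26..27]='6' size=0x6=6, data at stream[29..35]='5bck2c' -> body[16..22], body so far='usi7h5y89uykjg2m5bck2c'
Chunk 4: stream[37..38]='0' size=0 (terminator). Final body='usi7h5y89uykjg2m5bck2c' (22 bytes)
Body byte 0 = 'u'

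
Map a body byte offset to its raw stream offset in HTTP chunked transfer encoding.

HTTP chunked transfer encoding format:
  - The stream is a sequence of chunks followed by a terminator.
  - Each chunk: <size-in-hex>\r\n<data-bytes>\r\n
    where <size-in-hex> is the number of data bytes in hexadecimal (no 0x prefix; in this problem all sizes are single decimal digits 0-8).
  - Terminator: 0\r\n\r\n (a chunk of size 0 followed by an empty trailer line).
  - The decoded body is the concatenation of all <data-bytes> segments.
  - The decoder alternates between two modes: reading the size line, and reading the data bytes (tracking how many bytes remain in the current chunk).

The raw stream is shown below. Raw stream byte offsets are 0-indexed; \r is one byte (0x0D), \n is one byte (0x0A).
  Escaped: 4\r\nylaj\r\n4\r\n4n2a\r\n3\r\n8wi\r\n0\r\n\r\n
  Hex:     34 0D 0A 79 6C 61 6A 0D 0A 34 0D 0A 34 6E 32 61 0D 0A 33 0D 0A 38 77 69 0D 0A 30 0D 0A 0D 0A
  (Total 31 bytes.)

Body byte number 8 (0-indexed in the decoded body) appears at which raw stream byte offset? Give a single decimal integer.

Chunk 1: stream[0..1]='4' size=0x4=4, data at stream[3..7]='ylaj' -> body[0..4], body so far='ylaj'
Chunk 2: stream[9..10]='4' size=0x4=4, data at stream[12..16]='4n2a' -> body[4..8], body so far='ylaj4n2a'
Chunk 3: stream[18..19]='3' size=0x3=3, data at stream[21..24]='8wi' -> body[8..11], body so far='ylaj4n2a8wi'
Chunk 4: stream[26..27]='0' size=0 (terminator). Final body='ylaj4n2a8wi' (11 bytes)
Body byte 8 at stream offset 21

Answer: 21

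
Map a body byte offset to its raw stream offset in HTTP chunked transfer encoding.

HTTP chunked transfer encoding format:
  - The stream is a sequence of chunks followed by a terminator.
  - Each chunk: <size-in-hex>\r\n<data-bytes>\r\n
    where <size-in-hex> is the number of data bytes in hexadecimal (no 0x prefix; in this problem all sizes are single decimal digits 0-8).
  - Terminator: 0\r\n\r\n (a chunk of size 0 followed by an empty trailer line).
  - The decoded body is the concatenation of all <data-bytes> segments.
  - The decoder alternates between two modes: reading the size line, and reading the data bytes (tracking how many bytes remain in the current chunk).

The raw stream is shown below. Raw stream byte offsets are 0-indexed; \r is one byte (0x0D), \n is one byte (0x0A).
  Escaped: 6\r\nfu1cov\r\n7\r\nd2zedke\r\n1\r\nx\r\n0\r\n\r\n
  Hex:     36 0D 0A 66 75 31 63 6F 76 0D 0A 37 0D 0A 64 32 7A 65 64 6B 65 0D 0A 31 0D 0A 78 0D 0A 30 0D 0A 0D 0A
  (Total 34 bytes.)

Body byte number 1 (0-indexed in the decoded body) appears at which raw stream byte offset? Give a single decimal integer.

Chunk 1: stream[0..1]='6' size=0x6=6, data at stream[3..9]='fu1cov' -> body[0..6], body so far='fu1cov'
Chunk 2: stream[11..12]='7' size=0x7=7, data at stream[14..21]='d2zedke' -> body[6..13], body so far='fu1covd2zedke'
Chunk 3: stream[23..24]='1' size=0x1=1, data at stream[26..27]='x' -> body[13..14], body so far='fu1covd2zedkex'
Chunk 4: stream[29..30]='0' size=0 (terminator). Final body='fu1covd2zedkex' (14 bytes)
Body byte 1 at stream offset 4

Answer: 4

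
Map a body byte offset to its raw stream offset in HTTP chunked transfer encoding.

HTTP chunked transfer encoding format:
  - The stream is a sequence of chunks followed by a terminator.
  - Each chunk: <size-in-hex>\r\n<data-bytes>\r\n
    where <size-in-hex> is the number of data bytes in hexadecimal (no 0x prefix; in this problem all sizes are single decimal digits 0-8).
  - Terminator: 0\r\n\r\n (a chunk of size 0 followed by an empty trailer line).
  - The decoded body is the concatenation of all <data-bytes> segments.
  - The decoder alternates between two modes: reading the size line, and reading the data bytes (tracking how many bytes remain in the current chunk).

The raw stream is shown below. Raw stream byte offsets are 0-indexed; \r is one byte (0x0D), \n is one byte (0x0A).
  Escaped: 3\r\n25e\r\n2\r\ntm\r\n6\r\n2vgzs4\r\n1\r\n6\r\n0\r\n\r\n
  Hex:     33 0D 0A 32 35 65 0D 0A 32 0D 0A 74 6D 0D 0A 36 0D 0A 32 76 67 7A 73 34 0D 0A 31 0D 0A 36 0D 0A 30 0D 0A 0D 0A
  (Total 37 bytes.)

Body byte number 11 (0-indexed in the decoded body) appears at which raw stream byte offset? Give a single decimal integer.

Answer: 29

Derivation:
Chunk 1: stream[0..1]='3' size=0x3=3, data at stream[3..6]='25e' -> body[0..3], body so far='25e'
Chunk 2: stream[8..9]='2' size=0x2=2, data at stream[11..13]='tm' -> body[3..5], body so far='25etm'
Chunk 3: stream[15..16]='6' size=0x6=6, data at stream[18..24]='2vgzs4' -> body[5..11], body so far='25etm2vgzs4'
Chunk 4: stream[26..27]='1' size=0x1=1, data at stream[29..30]='6' -> body[11..12], body so far='25etm2vgzs46'
Chunk 5: stream[32..33]='0' size=0 (terminator). Final body='25etm2vgzs46' (12 bytes)
Body byte 11 at stream offset 29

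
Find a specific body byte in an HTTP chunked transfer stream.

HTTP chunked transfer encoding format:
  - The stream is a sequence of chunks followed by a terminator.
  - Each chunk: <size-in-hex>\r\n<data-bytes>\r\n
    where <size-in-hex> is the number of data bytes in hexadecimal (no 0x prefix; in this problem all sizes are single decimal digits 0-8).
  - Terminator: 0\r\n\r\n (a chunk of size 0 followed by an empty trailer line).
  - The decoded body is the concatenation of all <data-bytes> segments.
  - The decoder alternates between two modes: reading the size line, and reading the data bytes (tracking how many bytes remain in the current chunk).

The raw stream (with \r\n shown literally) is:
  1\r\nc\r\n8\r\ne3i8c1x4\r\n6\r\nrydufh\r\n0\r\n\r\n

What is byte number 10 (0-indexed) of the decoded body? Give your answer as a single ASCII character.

Answer: y

Derivation:
Chunk 1: stream[0..1]='1' size=0x1=1, data at stream[3..4]='c' -> body[0..1], body so far='c'
Chunk 2: stream[6..7]='8' size=0x8=8, data at stream[9..17]='e3i8c1x4' -> body[1..9], body so far='ce3i8c1x4'
Chunk 3: stream[19..20]='6' size=0x6=6, data at stream[22..28]='rydufh' -> body[9..15], body so far='ce3i8c1x4rydufh'
Chunk 4: stream[30..31]='0' size=0 (terminator). Final body='ce3i8c1x4rydufh' (15 bytes)
Body byte 10 = 'y'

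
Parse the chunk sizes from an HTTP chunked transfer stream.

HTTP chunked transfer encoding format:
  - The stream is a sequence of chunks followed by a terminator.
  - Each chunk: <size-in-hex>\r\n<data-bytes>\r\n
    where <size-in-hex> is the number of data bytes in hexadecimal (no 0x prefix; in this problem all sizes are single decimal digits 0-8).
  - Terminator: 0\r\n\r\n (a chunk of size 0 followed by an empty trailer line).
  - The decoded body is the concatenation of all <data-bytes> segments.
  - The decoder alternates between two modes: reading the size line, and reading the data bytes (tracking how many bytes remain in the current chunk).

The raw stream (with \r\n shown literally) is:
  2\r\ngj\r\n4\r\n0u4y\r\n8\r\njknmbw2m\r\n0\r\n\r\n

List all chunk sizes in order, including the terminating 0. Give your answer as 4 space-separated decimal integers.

Chunk 1: stream[0..1]='2' size=0x2=2, data at stream[3..5]='gj' -> body[0..2], body so far='gj'
Chunk 2: stream[7..8]='4' size=0x4=4, data at stream[10..14]='0u4y' -> body[2..6], body so far='gj0u4y'
Chunk 3: stream[16..17]='8' size=0x8=8, data at stream[19..27]='jknmbw2m' -> body[6..14], body so far='gj0u4yjknmbw2m'
Chunk 4: stream[29..30]='0' size=0 (terminator). Final body='gj0u4yjknmbw2m' (14 bytes)

Answer: 2 4 8 0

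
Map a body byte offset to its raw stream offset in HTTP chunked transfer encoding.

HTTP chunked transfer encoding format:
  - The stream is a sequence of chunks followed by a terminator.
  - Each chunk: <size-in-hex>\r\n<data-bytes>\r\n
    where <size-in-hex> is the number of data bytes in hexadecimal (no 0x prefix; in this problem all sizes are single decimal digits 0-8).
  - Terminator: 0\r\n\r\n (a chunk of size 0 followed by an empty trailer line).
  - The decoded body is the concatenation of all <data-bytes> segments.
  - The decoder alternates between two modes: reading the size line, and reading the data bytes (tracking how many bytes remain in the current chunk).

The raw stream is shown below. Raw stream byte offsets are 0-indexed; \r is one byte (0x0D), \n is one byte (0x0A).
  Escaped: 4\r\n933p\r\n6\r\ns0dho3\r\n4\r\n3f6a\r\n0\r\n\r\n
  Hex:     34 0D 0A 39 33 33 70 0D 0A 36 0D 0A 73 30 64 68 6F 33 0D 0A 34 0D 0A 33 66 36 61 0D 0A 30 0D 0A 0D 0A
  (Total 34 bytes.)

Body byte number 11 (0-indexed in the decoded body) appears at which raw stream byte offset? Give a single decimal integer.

Answer: 24

Derivation:
Chunk 1: stream[0..1]='4' size=0x4=4, data at stream[3..7]='933p' -> body[0..4], body so far='933p'
Chunk 2: stream[9..10]='6' size=0x6=6, data at stream[12..18]='s0dho3' -> body[4..10], body so far='933ps0dho3'
Chunk 3: stream[20..21]='4' size=0x4=4, data at stream[23..27]='3f6a' -> body[10..14], body so far='933ps0dho33f6a'
Chunk 4: stream[29..30]='0' size=0 (terminator). Final body='933ps0dho33f6a' (14 bytes)
Body byte 11 at stream offset 24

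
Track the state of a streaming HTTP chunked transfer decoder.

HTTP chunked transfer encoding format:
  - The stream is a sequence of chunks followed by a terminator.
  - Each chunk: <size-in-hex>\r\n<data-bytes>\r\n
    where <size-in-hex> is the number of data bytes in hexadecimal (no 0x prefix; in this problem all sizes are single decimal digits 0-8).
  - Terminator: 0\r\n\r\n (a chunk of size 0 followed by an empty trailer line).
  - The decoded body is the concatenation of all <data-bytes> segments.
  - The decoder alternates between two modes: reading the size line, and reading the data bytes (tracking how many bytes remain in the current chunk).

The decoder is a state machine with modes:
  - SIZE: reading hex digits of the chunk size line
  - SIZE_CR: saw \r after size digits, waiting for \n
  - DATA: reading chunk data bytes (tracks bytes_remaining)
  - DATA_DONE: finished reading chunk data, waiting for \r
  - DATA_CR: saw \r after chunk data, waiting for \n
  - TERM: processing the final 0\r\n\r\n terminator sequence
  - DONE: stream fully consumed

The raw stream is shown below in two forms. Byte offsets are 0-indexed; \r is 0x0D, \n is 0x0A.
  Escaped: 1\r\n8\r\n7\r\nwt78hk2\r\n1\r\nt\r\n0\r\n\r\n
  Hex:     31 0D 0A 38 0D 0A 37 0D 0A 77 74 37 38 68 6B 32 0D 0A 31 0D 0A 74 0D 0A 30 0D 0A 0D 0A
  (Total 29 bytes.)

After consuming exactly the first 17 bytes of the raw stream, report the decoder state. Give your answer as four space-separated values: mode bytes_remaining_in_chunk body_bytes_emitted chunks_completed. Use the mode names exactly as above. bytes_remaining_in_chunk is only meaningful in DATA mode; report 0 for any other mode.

Byte 0 = '1': mode=SIZE remaining=0 emitted=0 chunks_done=0
Byte 1 = 0x0D: mode=SIZE_CR remaining=0 emitted=0 chunks_done=0
Byte 2 = 0x0A: mode=DATA remaining=1 emitted=0 chunks_done=0
Byte 3 = '8': mode=DATA_DONE remaining=0 emitted=1 chunks_done=0
Byte 4 = 0x0D: mode=DATA_CR remaining=0 emitted=1 chunks_done=0
Byte 5 = 0x0A: mode=SIZE remaining=0 emitted=1 chunks_done=1
Byte 6 = '7': mode=SIZE remaining=0 emitted=1 chunks_done=1
Byte 7 = 0x0D: mode=SIZE_CR remaining=0 emitted=1 chunks_done=1
Byte 8 = 0x0A: mode=DATA remaining=7 emitted=1 chunks_done=1
Byte 9 = 'w': mode=DATA remaining=6 emitted=2 chunks_done=1
Byte 10 = 't': mode=DATA remaining=5 emitted=3 chunks_done=1
Byte 11 = '7': mode=DATA remaining=4 emitted=4 chunks_done=1
Byte 12 = '8': mode=DATA remaining=3 emitted=5 chunks_done=1
Byte 13 = 'h': mode=DATA remaining=2 emitted=6 chunks_done=1
Byte 14 = 'k': mode=DATA remaining=1 emitted=7 chunks_done=1
Byte 15 = '2': mode=DATA_DONE remaining=0 emitted=8 chunks_done=1
Byte 16 = 0x0D: mode=DATA_CR remaining=0 emitted=8 chunks_done=1

Answer: DATA_CR 0 8 1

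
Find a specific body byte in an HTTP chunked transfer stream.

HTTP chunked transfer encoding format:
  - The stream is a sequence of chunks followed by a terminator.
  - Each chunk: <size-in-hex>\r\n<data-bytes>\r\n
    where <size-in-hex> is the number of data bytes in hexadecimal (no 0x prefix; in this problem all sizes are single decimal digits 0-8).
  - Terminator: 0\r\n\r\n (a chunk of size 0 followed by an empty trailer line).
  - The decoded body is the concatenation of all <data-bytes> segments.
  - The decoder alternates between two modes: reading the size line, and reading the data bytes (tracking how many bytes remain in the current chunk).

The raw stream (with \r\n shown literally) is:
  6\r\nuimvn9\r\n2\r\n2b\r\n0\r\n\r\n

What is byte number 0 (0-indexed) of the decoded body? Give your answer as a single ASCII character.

Chunk 1: stream[0..1]='6' size=0x6=6, data at stream[3..9]='uimvn9' -> body[0..6], body so far='uimvn9'
Chunk 2: stream[11..12]='2' size=0x2=2, data at stream[14..16]='2b' -> body[6..8], body so far='uimvn92b'
Chunk 3: stream[18..19]='0' size=0 (terminator). Final body='uimvn92b' (8 bytes)
Body byte 0 = 'u'

Answer: u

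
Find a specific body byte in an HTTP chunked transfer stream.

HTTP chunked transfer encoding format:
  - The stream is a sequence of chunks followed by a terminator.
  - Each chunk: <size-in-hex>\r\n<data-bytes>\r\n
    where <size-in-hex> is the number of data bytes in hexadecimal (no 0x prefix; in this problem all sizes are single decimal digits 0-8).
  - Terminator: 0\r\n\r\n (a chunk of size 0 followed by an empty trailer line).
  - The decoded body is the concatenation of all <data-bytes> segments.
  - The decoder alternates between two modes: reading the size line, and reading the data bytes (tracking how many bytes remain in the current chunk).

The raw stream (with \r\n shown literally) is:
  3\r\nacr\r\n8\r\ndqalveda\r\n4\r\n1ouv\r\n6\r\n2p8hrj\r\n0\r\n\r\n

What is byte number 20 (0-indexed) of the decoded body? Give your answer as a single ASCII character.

Answer: j

Derivation:
Chunk 1: stream[0..1]='3' size=0x3=3, data at stream[3..6]='acr' -> body[0..3], body so far='acr'
Chunk 2: stream[8..9]='8' size=0x8=8, data at stream[11..19]='dqalveda' -> body[3..11], body so far='acrdqalveda'
Chunk 3: stream[21..22]='4' size=0x4=4, data at stream[24..28]='1ouv' -> body[11..15], body so far='acrdqalveda1ouv'
Chunk 4: stream[30..31]='6' size=0x6=6, data at stream[33..39]='2p8hrj' -> body[15..21], body so far='acrdqalveda1ouv2p8hrj'
Chunk 5: stream[41..42]='0' size=0 (terminator). Final body='acrdqalveda1ouv2p8hrj' (21 bytes)
Body byte 20 = 'j'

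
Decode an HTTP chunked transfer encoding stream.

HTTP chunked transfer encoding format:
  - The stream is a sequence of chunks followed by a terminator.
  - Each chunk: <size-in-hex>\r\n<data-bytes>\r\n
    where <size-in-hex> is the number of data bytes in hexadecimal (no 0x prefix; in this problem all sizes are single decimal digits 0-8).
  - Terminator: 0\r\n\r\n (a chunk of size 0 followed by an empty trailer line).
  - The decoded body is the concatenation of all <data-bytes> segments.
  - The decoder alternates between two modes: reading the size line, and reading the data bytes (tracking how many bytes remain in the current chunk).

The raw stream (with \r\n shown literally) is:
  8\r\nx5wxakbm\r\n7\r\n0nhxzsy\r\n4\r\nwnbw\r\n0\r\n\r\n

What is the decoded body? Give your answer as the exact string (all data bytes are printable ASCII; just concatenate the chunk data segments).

Chunk 1: stream[0..1]='8' size=0x8=8, data at stream[3..11]='x5wxakbm' -> body[0..8], body so far='x5wxakbm'
Chunk 2: stream[13..14]='7' size=0x7=7, data at stream[16..23]='0nhxzsy' -> body[8..15], body so far='x5wxakbm0nhxzsy'
Chunk 3: stream[25..26]='4' size=0x4=4, data at stream[28..32]='wnbw' -> body[15..19], body so far='x5wxakbm0nhxzsywnbw'
Chunk 4: stream[34..35]='0' size=0 (terminator). Final body='x5wxakbm0nhxzsywnbw' (19 bytes)

Answer: x5wxakbm0nhxzsywnbw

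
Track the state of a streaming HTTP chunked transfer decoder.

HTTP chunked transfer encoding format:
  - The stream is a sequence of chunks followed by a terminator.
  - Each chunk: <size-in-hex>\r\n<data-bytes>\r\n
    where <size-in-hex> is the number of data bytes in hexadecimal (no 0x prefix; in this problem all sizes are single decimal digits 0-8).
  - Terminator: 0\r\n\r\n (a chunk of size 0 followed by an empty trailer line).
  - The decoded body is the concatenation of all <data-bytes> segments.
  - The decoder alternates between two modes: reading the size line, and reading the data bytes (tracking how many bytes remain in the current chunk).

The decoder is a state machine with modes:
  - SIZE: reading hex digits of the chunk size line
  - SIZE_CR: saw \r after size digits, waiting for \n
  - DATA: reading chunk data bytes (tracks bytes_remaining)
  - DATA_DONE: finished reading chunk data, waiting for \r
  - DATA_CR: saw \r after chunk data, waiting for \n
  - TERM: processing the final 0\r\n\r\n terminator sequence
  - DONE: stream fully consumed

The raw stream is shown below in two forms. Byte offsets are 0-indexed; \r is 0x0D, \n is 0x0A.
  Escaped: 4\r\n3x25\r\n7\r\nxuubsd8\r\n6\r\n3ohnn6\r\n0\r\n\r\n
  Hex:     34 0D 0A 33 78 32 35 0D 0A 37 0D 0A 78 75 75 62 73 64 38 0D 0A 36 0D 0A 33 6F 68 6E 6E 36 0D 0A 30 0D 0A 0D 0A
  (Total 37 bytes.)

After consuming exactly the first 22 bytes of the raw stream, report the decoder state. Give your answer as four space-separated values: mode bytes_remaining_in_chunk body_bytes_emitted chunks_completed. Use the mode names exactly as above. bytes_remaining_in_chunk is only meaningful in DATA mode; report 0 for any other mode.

Answer: SIZE 0 11 2

Derivation:
Byte 0 = '4': mode=SIZE remaining=0 emitted=0 chunks_done=0
Byte 1 = 0x0D: mode=SIZE_CR remaining=0 emitted=0 chunks_done=0
Byte 2 = 0x0A: mode=DATA remaining=4 emitted=0 chunks_done=0
Byte 3 = '3': mode=DATA remaining=3 emitted=1 chunks_done=0
Byte 4 = 'x': mode=DATA remaining=2 emitted=2 chunks_done=0
Byte 5 = '2': mode=DATA remaining=1 emitted=3 chunks_done=0
Byte 6 = '5': mode=DATA_DONE remaining=0 emitted=4 chunks_done=0
Byte 7 = 0x0D: mode=DATA_CR remaining=0 emitted=4 chunks_done=0
Byte 8 = 0x0A: mode=SIZE remaining=0 emitted=4 chunks_done=1
Byte 9 = '7': mode=SIZE remaining=0 emitted=4 chunks_done=1
Byte 10 = 0x0D: mode=SIZE_CR remaining=0 emitted=4 chunks_done=1
Byte 11 = 0x0A: mode=DATA remaining=7 emitted=4 chunks_done=1
Byte 12 = 'x': mode=DATA remaining=6 emitted=5 chunks_done=1
Byte 13 = 'u': mode=DATA remaining=5 emitted=6 chunks_done=1
Byte 14 = 'u': mode=DATA remaining=4 emitted=7 chunks_done=1
Byte 15 = 'b': mode=DATA remaining=3 emitted=8 chunks_done=1
Byte 16 = 's': mode=DATA remaining=2 emitted=9 chunks_done=1
Byte 17 = 'd': mode=DATA remaining=1 emitted=10 chunks_done=1
Byte 18 = '8': mode=DATA_DONE remaining=0 emitted=11 chunks_done=1
Byte 19 = 0x0D: mode=DATA_CR remaining=0 emitted=11 chunks_done=1
Byte 20 = 0x0A: mode=SIZE remaining=0 emitted=11 chunks_done=2
Byte 21 = '6': mode=SIZE remaining=0 emitted=11 chunks_done=2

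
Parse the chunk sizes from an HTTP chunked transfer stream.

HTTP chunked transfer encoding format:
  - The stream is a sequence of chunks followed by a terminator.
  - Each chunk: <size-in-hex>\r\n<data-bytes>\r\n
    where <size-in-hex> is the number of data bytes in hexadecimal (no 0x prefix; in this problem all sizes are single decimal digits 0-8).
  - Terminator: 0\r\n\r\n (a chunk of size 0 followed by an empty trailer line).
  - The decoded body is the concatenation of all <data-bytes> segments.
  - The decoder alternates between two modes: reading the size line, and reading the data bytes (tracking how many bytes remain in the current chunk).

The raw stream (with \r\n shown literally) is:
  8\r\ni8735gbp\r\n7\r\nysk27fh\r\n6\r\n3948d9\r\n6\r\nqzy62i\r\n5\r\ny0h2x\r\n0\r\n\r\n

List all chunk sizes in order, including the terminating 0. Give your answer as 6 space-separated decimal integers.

Chunk 1: stream[0..1]='8' size=0x8=8, data at stream[3..11]='i8735gbp' -> body[0..8], body so far='i8735gbp'
Chunk 2: stream[13..14]='7' size=0x7=7, data at stream[16..23]='ysk27fh' -> body[8..15], body so far='i8735gbpysk27fh'
Chunk 3: stream[25..26]='6' size=0x6=6, data at stream[28..34]='3948d9' -> body[15..21], body so far='i8735gbpysk27fh3948d9'
Chunk 4: stream[36..37]='6' size=0x6=6, data at stream[39..45]='qzy62i' -> body[21..27], body so far='i8735gbpysk27fh3948d9qzy62i'
Chunk 5: stream[47..48]='5' size=0x5=5, data at stream[50..55]='y0h2x' -> body[27..32], body so far='i8735gbpysk27fh3948d9qzy62iy0h2x'
Chunk 6: stream[57..58]='0' size=0 (terminator). Final body='i8735gbpysk27fh3948d9qzy62iy0h2x' (32 bytes)

Answer: 8 7 6 6 5 0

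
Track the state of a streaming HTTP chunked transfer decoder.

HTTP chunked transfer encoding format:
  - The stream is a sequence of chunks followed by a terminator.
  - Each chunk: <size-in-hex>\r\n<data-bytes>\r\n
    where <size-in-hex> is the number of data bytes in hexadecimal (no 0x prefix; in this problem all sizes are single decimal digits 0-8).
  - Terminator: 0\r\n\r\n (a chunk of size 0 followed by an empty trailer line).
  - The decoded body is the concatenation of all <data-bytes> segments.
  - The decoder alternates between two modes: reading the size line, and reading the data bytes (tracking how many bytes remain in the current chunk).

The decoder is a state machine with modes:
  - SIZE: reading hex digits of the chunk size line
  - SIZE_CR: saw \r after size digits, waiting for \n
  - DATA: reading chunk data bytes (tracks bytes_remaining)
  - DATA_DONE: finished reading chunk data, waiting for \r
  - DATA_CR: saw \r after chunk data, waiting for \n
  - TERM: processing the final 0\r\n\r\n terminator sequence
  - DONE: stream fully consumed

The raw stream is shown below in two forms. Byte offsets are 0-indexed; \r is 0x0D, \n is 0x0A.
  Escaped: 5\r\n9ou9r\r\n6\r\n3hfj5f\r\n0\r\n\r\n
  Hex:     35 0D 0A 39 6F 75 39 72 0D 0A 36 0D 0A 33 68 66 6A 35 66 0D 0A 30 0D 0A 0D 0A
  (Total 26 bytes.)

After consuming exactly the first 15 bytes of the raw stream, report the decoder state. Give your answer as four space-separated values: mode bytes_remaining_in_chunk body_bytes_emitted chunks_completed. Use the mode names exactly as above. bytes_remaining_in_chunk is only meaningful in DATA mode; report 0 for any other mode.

Answer: DATA 4 7 1

Derivation:
Byte 0 = '5': mode=SIZE remaining=0 emitted=0 chunks_done=0
Byte 1 = 0x0D: mode=SIZE_CR remaining=0 emitted=0 chunks_done=0
Byte 2 = 0x0A: mode=DATA remaining=5 emitted=0 chunks_done=0
Byte 3 = '9': mode=DATA remaining=4 emitted=1 chunks_done=0
Byte 4 = 'o': mode=DATA remaining=3 emitted=2 chunks_done=0
Byte 5 = 'u': mode=DATA remaining=2 emitted=3 chunks_done=0
Byte 6 = '9': mode=DATA remaining=1 emitted=4 chunks_done=0
Byte 7 = 'r': mode=DATA_DONE remaining=0 emitted=5 chunks_done=0
Byte 8 = 0x0D: mode=DATA_CR remaining=0 emitted=5 chunks_done=0
Byte 9 = 0x0A: mode=SIZE remaining=0 emitted=5 chunks_done=1
Byte 10 = '6': mode=SIZE remaining=0 emitted=5 chunks_done=1
Byte 11 = 0x0D: mode=SIZE_CR remaining=0 emitted=5 chunks_done=1
Byte 12 = 0x0A: mode=DATA remaining=6 emitted=5 chunks_done=1
Byte 13 = '3': mode=DATA remaining=5 emitted=6 chunks_done=1
Byte 14 = 'h': mode=DATA remaining=4 emitted=7 chunks_done=1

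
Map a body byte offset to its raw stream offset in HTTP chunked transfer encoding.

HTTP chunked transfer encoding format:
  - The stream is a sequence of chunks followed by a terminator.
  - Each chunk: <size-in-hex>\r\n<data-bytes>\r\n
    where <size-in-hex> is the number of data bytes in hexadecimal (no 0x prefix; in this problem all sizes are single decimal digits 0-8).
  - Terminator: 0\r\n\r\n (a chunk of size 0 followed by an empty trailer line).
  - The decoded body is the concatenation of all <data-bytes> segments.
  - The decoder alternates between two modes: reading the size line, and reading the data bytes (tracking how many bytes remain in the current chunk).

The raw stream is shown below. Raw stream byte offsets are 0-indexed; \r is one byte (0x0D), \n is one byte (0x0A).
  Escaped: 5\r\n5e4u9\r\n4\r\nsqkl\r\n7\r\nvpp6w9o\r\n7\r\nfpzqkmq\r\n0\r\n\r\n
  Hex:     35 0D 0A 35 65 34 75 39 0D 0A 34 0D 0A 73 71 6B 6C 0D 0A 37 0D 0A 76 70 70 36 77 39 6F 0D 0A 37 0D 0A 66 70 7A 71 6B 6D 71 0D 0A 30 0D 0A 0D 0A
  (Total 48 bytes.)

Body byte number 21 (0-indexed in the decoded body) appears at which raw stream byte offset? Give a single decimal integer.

Answer: 39

Derivation:
Chunk 1: stream[0..1]='5' size=0x5=5, data at stream[3..8]='5e4u9' -> body[0..5], body so far='5e4u9'
Chunk 2: stream[10..11]='4' size=0x4=4, data at stream[13..17]='sqkl' -> body[5..9], body so far='5e4u9sqkl'
Chunk 3: stream[19..20]='7' size=0x7=7, data at stream[22..29]='vpp6w9o' -> body[9..16], body so far='5e4u9sqklvpp6w9o'
Chunk 4: stream[31..32]='7' size=0x7=7, data at stream[34..41]='fpzqkmq' -> body[16..23], body so far='5e4u9sqklvpp6w9ofpzqkmq'
Chunk 5: stream[43..44]='0' size=0 (terminator). Final body='5e4u9sqklvpp6w9ofpzqkmq' (23 bytes)
Body byte 21 at stream offset 39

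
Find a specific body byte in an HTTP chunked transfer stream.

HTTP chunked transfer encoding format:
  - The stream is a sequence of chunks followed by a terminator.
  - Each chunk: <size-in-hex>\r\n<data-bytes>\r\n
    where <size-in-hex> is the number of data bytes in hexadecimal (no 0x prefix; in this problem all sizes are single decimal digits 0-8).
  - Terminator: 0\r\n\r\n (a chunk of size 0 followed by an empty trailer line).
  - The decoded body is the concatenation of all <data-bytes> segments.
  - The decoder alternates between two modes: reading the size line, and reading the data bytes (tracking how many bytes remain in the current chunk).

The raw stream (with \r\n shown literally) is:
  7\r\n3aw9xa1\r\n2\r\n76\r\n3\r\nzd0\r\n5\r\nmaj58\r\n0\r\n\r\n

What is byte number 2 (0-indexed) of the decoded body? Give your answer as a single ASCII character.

Chunk 1: stream[0..1]='7' size=0x7=7, data at stream[3..10]='3aw9xa1' -> body[0..7], body so far='3aw9xa1'
Chunk 2: stream[12..13]='2' size=0x2=2, data at stream[15..17]='76' -> body[7..9], body so far='3aw9xa176'
Chunk 3: stream[19..20]='3' size=0x3=3, data at stream[22..25]='zd0' -> body[9..12], body so far='3aw9xa176zd0'
Chunk 4: stream[27..28]='5' size=0x5=5, data at stream[30..35]='maj58' -> body[12..17], body so far='3aw9xa176zd0maj58'
Chunk 5: stream[37..38]='0' size=0 (terminator). Final body='3aw9xa176zd0maj58' (17 bytes)
Body byte 2 = 'w'

Answer: w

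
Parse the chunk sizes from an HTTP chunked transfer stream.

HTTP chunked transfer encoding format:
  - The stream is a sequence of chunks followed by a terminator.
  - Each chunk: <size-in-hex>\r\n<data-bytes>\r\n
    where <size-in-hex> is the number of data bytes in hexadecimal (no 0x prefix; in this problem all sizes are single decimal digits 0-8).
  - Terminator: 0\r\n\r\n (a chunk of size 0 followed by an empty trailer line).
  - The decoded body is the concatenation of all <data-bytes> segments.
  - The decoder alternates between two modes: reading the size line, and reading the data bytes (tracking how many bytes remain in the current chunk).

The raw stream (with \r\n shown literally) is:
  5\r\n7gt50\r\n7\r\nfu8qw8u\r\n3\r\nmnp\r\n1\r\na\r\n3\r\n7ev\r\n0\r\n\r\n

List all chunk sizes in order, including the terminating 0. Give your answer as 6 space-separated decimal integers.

Answer: 5 7 3 1 3 0

Derivation:
Chunk 1: stream[0..1]='5' size=0x5=5, data at stream[3..8]='7gt50' -> body[0..5], body so far='7gt50'
Chunk 2: stream[10..11]='7' size=0x7=7, data at stream[13..20]='fu8qw8u' -> body[5..12], body so far='7gt50fu8qw8u'
Chunk 3: stream[22..23]='3' size=0x3=3, data at stream[25..28]='mnp' -> body[12..15], body so far='7gt50fu8qw8umnp'
Chunk 4: stream[30..31]='1' size=0x1=1, data at stream[33..34]='a' -> body[15..16], body so far='7gt50fu8qw8umnpa'
Chunk 5: stream[36..37]='3' size=0x3=3, data at stream[39..42]='7ev' -> body[16..19], body so far='7gt50fu8qw8umnpa7ev'
Chunk 6: stream[44..45]='0' size=0 (terminator). Final body='7gt50fu8qw8umnpa7ev' (19 bytes)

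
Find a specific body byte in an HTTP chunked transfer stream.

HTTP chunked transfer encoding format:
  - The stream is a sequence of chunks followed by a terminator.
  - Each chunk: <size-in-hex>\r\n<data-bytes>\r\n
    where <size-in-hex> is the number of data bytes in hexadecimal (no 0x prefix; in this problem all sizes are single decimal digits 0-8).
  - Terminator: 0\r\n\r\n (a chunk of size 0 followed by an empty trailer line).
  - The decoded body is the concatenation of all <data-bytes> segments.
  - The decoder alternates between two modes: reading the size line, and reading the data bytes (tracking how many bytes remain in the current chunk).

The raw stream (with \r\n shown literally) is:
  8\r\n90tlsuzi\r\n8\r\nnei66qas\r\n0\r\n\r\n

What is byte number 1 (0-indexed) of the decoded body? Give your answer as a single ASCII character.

Chunk 1: stream[0..1]='8' size=0x8=8, data at stream[3..11]='90tlsuzi' -> body[0..8], body so far='90tlsuzi'
Chunk 2: stream[13..14]='8' size=0x8=8, data at stream[16..24]='nei66qas' -> body[8..16], body so far='90tlsuzinei66qas'
Chunk 3: stream[26..27]='0' size=0 (terminator). Final body='90tlsuzinei66qas' (16 bytes)
Body byte 1 = '0'

Answer: 0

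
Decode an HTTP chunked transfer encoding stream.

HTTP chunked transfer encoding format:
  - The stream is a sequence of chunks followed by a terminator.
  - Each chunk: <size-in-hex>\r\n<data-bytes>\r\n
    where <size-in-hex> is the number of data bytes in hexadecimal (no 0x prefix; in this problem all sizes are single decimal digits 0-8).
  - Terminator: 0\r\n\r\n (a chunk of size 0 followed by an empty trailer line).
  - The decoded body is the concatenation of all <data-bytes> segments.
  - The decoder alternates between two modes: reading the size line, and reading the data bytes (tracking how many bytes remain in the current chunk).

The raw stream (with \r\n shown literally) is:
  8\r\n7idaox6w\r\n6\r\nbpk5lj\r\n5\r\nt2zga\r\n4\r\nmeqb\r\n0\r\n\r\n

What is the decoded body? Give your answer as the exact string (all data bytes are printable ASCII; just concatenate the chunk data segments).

Answer: 7idaox6wbpk5ljt2zgameqb

Derivation:
Chunk 1: stream[0..1]='8' size=0x8=8, data at stream[3..11]='7idaox6w' -> body[0..8], body so far='7idaox6w'
Chunk 2: stream[13..14]='6' size=0x6=6, data at stream[16..22]='bpk5lj' -> body[8..14], body so far='7idaox6wbpk5lj'
Chunk 3: stream[24..25]='5' size=0x5=5, data at stream[27..32]='t2zga' -> body[14..19], body so far='7idaox6wbpk5ljt2zga'
Chunk 4: stream[34..35]='4' size=0x4=4, data at stream[37..41]='meqb' -> body[19..23], body so far='7idaox6wbpk5ljt2zgameqb'
Chunk 5: stream[43..44]='0' size=0 (terminator). Final body='7idaox6wbpk5ljt2zgameqb' (23 bytes)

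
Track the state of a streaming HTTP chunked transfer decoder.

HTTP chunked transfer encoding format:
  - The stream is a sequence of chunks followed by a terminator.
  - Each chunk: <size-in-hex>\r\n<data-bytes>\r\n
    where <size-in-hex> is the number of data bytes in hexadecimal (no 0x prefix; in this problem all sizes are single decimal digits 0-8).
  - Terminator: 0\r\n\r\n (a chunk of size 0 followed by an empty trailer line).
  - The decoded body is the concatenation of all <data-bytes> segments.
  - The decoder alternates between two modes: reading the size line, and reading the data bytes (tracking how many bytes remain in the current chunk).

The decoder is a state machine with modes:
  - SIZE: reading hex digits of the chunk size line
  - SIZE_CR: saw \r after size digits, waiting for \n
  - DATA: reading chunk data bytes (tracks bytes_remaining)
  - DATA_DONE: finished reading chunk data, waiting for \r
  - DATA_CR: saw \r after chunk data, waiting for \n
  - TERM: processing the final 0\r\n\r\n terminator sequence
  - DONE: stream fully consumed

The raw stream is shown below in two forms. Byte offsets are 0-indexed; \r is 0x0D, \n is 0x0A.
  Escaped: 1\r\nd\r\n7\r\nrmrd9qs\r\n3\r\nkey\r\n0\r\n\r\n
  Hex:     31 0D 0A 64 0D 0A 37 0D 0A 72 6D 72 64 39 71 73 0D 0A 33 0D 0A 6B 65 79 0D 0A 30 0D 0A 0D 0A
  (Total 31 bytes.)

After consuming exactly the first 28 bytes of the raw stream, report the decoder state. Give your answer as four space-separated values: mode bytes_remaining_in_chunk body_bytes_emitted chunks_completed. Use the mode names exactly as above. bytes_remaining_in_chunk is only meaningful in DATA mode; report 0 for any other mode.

Byte 0 = '1': mode=SIZE remaining=0 emitted=0 chunks_done=0
Byte 1 = 0x0D: mode=SIZE_CR remaining=0 emitted=0 chunks_done=0
Byte 2 = 0x0A: mode=DATA remaining=1 emitted=0 chunks_done=0
Byte 3 = 'd': mode=DATA_DONE remaining=0 emitted=1 chunks_done=0
Byte 4 = 0x0D: mode=DATA_CR remaining=0 emitted=1 chunks_done=0
Byte 5 = 0x0A: mode=SIZE remaining=0 emitted=1 chunks_done=1
Byte 6 = '7': mode=SIZE remaining=0 emitted=1 chunks_done=1
Byte 7 = 0x0D: mode=SIZE_CR remaining=0 emitted=1 chunks_done=1
Byte 8 = 0x0A: mode=DATA remaining=7 emitted=1 chunks_done=1
Byte 9 = 'r': mode=DATA remaining=6 emitted=2 chunks_done=1
Byte 10 = 'm': mode=DATA remaining=5 emitted=3 chunks_done=1
Byte 11 = 'r': mode=DATA remaining=4 emitted=4 chunks_done=1
Byte 12 = 'd': mode=DATA remaining=3 emitted=5 chunks_done=1
Byte 13 = '9': mode=DATA remaining=2 emitted=6 chunks_done=1
Byte 14 = 'q': mode=DATA remaining=1 emitted=7 chunks_done=1
Byte 15 = 's': mode=DATA_DONE remaining=0 emitted=8 chunks_done=1
Byte 16 = 0x0D: mode=DATA_CR remaining=0 emitted=8 chunks_done=1
Byte 17 = 0x0A: mode=SIZE remaining=0 emitted=8 chunks_done=2
Byte 18 = '3': mode=SIZE remaining=0 emitted=8 chunks_done=2
Byte 19 = 0x0D: mode=SIZE_CR remaining=0 emitted=8 chunks_done=2
Byte 20 = 0x0A: mode=DATA remaining=3 emitted=8 chunks_done=2
Byte 21 = 'k': mode=DATA remaining=2 emitted=9 chunks_done=2
Byte 22 = 'e': mode=DATA remaining=1 emitted=10 chunks_done=2
Byte 23 = 'y': mode=DATA_DONE remaining=0 emitted=11 chunks_done=2
Byte 24 = 0x0D: mode=DATA_CR remaining=0 emitted=11 chunks_done=2
Byte 25 = 0x0A: mode=SIZE remaining=0 emitted=11 chunks_done=3
Byte 26 = '0': mode=SIZE remaining=0 emitted=11 chunks_done=3
Byte 27 = 0x0D: mode=SIZE_CR remaining=0 emitted=11 chunks_done=3

Answer: SIZE_CR 0 11 3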